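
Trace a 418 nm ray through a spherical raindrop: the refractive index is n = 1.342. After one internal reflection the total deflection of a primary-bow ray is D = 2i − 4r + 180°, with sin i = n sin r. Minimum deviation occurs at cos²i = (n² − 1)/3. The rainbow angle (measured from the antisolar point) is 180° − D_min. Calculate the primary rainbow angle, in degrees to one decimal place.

40.8°

cos²i = (1.80096 − 1)/3 = 0.26699; i = arccos(0.51671) = 58.888°.
sin r = sin 58.888°/1.342 = 0.63797; r = 39.641°.
D_min = 2·58.888° − 4·39.641° + 180° = 139.213°.
Rainbow angle = 180° − D_min = 40.787°.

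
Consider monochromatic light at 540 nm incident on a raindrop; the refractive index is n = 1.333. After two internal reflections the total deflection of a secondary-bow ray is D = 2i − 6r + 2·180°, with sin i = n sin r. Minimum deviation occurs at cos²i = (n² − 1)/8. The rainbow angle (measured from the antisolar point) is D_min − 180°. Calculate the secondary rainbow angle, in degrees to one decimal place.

cos²i = (1.77689 − 1)/8 = 0.09711; i = arccos(0.31163) = 71.843°.
sin r = sin 71.843°/1.333 = 0.71283; r = 45.466°.
D_min = 2·71.843° − 6·45.466° + 360° = 230.891°.
Rainbow angle = D_min − 180° = 50.891°.

50.9°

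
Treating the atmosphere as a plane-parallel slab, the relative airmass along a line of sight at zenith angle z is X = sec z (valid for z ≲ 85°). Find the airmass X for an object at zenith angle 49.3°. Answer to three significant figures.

1.53

X = sec z = 1/cos 49.3° = 1/0.6521 = 1.5335.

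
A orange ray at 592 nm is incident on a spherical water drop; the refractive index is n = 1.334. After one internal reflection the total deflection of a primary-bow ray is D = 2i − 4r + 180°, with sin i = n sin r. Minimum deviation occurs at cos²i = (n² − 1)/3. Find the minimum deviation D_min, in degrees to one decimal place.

cos²i = (1.77956 − 1)/3 = 0.25985; i = arccos(0.50976) = 59.352°.
sin r = sin 59.352°/1.334 = 0.64492; r = 40.159°.
D_min = 2·59.352° − 4·40.159° + 180° = 138.067°.

138.1°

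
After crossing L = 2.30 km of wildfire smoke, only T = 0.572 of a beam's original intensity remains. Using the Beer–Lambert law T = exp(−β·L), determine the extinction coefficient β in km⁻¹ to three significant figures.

0.243 km⁻¹

Beer–Lambert: T = exp(−βL) ⇒ β = −ln(T)/L = −ln(0.572)/2.30 = 0.5586/2.30 = 0.2429 km⁻¹.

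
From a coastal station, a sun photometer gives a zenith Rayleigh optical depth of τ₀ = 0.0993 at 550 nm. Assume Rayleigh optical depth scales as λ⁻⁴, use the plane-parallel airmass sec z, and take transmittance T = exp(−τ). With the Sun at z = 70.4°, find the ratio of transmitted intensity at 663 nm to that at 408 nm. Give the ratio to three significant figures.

2.31

Airmass: sec 70.4° = 2.9811.
τ(663 nm) = 0.0993 × (550/663)⁴ × 2.9811 = 0.0993 × 0.4736 × 2.9811 = 0.1402.
τ(408 nm) = 0.0993 × (550/408)⁴ × 2.9811 = 0.0993 × 3.3023 × 2.9811 = 0.9775.
T(663)/T(408) = exp(τ_B − τ_A) = exp(0.8373) = 2.3102.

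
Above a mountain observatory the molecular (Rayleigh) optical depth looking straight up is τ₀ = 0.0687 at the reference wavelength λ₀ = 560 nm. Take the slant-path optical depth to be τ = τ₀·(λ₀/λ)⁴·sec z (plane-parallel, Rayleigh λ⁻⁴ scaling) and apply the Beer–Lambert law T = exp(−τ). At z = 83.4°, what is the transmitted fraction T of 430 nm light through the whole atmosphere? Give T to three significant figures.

0.179

sec 83.4° = 8.7004.
τ = 0.0687 × (560/430)⁴ × 8.7004 = 0.0687 × 2.8766 × 8.7004 = 1.7194.
T = exp(−1.7194) = 0.1792.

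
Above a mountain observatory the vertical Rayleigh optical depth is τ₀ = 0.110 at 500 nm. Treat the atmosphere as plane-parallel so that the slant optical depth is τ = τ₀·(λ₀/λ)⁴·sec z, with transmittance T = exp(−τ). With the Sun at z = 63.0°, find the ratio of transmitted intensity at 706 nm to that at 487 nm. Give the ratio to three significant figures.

Airmass: sec 63.0° = 2.2027.
τ(706 nm) = 0.110 × (500/706)⁴ × 2.2027 = 0.110 × 0.2516 × 2.2027 = 0.0610.
τ(487 nm) = 0.110 × (500/487)⁴ × 2.2027 = 0.110 × 1.1111 × 2.2027 = 0.2692.
T(706)/T(487) = exp(τ_B − τ_A) = exp(0.2083) = 1.2315.

1.23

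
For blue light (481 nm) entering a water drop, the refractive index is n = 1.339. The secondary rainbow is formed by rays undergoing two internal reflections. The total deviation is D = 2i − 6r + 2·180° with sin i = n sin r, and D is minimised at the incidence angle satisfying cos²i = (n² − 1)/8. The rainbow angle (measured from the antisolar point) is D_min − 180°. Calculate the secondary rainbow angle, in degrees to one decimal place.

52.5°

cos²i = (1.79292 − 1)/8 = 0.09912; i = arccos(0.31483) = 71.650°.
sin r = sin 71.650°/1.339 = 0.70885; r = 45.141°.
D_min = 2·71.650° − 6·45.141° + 360° = 232.451°.
Rainbow angle = D_min − 180° = 52.451°.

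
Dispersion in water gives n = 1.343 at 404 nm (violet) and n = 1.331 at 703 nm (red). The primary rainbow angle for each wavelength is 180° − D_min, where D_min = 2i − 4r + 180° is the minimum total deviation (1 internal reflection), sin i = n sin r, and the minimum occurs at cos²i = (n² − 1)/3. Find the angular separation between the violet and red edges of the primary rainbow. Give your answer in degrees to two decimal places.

At 404 nm (n = 1.343): cos²i = 0.26788 → i = 58.830°, r = 39.577°, D_min = 139.354°, rainbow angle = 40.646°.
At 703 nm (n = 1.331): cos²i = 0.25719 → i = 59.527°, r = 40.356°, D_min = 137.630°, rainbow angle = 42.370°.
Angular width = |40.646° − 42.370°| = 1.724°.

1.72°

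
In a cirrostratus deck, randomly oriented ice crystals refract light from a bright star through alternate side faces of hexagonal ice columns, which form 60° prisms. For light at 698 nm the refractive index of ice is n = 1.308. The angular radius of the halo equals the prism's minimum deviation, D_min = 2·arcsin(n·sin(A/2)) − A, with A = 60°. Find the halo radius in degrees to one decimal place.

n·sin(A/2) = 1.308 × sin 30° = 1.308 × 0.5000 = 0.6540.
D_min = 2·arcsin(0.6540) − 60° = 2 × 40.844° − 60° = 21.688°.

21.7°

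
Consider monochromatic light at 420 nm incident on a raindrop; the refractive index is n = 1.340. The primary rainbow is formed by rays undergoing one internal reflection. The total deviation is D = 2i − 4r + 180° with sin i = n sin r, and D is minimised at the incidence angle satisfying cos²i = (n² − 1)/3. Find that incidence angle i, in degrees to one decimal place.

59.0°

cos²i = (1.340² − 1)/3 = (1.79560 − 1)/3 = 0.26520.
cos i = 0.51498, so i = 59.004°.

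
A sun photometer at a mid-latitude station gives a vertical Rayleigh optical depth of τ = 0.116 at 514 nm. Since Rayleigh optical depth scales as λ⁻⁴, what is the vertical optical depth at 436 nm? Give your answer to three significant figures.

τ(436 nm) = τ(514 nm) × (514/436)⁴ = 0.116 × (1.1789)⁴ = 0.116 × 1.9316 = 0.2241.

0.224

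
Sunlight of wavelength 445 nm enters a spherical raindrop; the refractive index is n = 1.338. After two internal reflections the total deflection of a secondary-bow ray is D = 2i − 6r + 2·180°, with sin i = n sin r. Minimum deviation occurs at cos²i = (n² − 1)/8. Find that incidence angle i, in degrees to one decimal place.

71.7°

cos²i = (1.338² − 1)/8 = (1.79024 − 1)/8 = 0.09878.
cos i = 0.31429, so i = 71.682°.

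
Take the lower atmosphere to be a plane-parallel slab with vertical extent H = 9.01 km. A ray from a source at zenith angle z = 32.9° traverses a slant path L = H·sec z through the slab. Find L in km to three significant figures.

sec z = 1/cos 32.9° = 1.1910.
L = 9.01 × 1.1910 = 10.731 km.

10.7 km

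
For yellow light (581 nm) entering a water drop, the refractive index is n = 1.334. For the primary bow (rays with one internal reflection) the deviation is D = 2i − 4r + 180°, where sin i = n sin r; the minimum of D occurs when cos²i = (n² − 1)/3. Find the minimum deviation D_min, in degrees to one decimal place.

cos²i = (1.77956 − 1)/3 = 0.25985; i = arccos(0.50976) = 59.352°.
sin r = sin 59.352°/1.334 = 0.64492; r = 40.159°.
D_min = 2·59.352° − 4·40.159° + 180° = 138.067°.

138.1°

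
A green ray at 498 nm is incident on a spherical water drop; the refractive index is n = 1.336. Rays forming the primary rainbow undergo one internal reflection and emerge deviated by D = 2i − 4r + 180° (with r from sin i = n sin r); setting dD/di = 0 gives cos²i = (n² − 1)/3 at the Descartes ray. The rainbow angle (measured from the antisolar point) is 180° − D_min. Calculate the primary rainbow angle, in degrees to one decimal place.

41.6°

cos²i = (1.78490 − 1)/3 = 0.26163; i = arccos(0.51150) = 59.236°.
sin r = sin 59.236°/1.336 = 0.64318; r = 40.029°.
D_min = 2·59.236° − 4·40.029° + 180° = 138.356°.
Rainbow angle = 180° − D_min = 41.644°.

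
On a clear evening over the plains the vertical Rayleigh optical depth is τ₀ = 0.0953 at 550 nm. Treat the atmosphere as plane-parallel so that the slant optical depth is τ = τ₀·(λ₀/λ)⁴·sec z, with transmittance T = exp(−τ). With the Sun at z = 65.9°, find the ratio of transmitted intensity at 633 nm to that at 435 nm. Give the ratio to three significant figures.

Airmass: sec 65.9° = 2.4490.
τ(633 nm) = 0.0953 × (550/633)⁴ × 2.4490 = 0.0953 × 0.5699 × 2.4490 = 0.1330.
τ(435 nm) = 0.0953 × (550/435)⁴ × 2.4490 = 0.0953 × 2.5556 × 2.4490 = 0.5965.
T(633)/T(435) = exp(τ_B − τ_A) = exp(0.4634) = 1.5895.

1.59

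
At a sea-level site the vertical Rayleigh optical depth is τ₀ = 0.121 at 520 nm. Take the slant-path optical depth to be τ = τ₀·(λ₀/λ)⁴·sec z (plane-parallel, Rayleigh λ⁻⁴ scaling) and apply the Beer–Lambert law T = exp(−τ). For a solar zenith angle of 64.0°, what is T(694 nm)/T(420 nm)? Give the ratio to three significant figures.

Airmass: sec 64.0° = 2.2812.
τ(694 nm) = 0.121 × (520/694)⁴ × 2.2812 = 0.121 × 0.3152 × 2.2812 = 0.0870.
τ(420 nm) = 0.121 × (520/420)⁴ × 2.2812 = 0.121 × 2.3497 × 2.2812 = 0.6486.
T(694)/T(420) = exp(τ_B − τ_A) = exp(0.5616) = 1.7534.

1.75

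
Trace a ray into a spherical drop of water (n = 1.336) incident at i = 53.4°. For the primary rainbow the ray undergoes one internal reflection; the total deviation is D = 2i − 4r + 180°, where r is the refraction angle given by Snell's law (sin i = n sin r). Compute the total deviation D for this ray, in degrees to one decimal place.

139.1°

sin r = sin 53.4° / 1.336 = 0.8028/1.336 = 0.6009; r = 36.94°.
D = 2·53.4° − 4·36.94° + 180° = 106.80° − 147.74° + 180° = 139.06°.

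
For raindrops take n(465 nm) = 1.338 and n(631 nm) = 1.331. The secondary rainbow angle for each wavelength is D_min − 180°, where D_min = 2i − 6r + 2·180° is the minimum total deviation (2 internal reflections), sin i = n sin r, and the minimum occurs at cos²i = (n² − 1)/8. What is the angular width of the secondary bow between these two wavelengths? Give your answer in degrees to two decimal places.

1.83°

At 465 nm (n = 1.338): cos²i = 0.09878 → i = 71.682°, r = 45.195°, D_min = 232.193°, rainbow angle = 52.193°.
At 631 nm (n = 1.331): cos²i = 0.09645 → i = 71.907°, r = 45.575°, D_min = 230.365°, rainbow angle = 50.365°.
Angular width = |52.193° − 50.365°| = 1.828°.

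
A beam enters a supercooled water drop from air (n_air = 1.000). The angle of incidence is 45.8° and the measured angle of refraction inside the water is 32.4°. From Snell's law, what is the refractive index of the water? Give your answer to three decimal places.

n = sin θ_i / sin θ_r = sin 45.8° / sin 32.4° = 0.7169 / 0.5358 = 1.3380.

1.338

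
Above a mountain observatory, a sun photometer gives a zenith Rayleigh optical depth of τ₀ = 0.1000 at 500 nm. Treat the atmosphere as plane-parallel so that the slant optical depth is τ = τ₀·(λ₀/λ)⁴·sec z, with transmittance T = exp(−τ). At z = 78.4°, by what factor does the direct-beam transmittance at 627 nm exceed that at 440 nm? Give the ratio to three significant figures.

1.87

Airmass: sec 78.4° = 4.9732.
τ(627 nm) = 0.1000 × (500/627)⁴ × 4.9732 = 0.1000 × 0.4044 × 4.9732 = 0.2011.
τ(440 nm) = 0.1000 × (500/440)⁴ × 4.9732 = 0.1000 × 1.6675 × 4.9732 = 0.8293.
T(627)/T(440) = exp(τ_B − τ_A) = exp(0.6282) = 1.8742.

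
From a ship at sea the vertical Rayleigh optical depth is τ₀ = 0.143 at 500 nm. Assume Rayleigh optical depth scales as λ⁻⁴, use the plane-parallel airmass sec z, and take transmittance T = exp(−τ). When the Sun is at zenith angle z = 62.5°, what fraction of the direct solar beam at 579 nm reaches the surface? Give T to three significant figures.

0.842

sec 62.5° = 2.1657.
τ = 0.143 × (500/579)⁴ × 2.1657 = 0.143 × 0.5561 × 2.1657 = 0.1722.
T = exp(−0.1722) = 0.8418.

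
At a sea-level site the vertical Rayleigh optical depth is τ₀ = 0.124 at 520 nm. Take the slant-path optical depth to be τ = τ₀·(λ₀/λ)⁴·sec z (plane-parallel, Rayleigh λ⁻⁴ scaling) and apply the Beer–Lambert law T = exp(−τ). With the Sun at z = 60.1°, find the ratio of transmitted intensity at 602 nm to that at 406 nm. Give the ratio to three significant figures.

Airmass: sec 60.1° = 2.0061.
τ(602 nm) = 0.124 × (520/602)⁴ × 2.0061 = 0.124 × 0.5567 × 2.0061 = 0.1385.
τ(406 nm) = 0.124 × (520/406)⁴ × 2.0061 = 0.124 × 2.6910 × 2.0061 = 0.6694.
T(602)/T(406) = exp(τ_B − τ_A) = exp(0.5309) = 1.7005.

1.70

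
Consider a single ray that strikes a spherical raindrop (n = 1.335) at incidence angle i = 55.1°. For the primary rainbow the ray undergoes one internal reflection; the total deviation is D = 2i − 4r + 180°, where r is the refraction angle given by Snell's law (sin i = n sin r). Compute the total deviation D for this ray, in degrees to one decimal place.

138.6°

sin r = sin 55.1° / 1.335 = 0.8202/1.335 = 0.6143; r = 37.90°.
D = 2·55.1° − 4·37.90° + 180° = 110.20° − 151.62° + 180° = 138.58°.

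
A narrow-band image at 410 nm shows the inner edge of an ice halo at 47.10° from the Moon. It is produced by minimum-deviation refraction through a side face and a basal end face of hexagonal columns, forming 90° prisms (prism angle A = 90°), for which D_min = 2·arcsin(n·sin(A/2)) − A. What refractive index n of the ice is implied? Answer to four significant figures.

Rearranging: n = sin((D_min + A)/2) / sin(A/2).
(D_min + A)/2 = (47.10° + 90°)/2 = 68.550°.
n = sin 68.550° / sin 45° = 0.9307 / 0.7071 = 1.3163.

1.316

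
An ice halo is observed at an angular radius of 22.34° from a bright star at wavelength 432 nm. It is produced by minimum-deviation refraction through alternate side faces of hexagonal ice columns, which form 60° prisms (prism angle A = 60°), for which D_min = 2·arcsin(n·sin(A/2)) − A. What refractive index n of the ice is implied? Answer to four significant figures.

1.317

Rearranging: n = sin((D_min + A)/2) / sin(A/2).
(D_min + A)/2 = (22.34° + 60°)/2 = 41.170°.
n = sin 41.170° / sin 30° = 0.6583 / 0.5000 = 1.3166.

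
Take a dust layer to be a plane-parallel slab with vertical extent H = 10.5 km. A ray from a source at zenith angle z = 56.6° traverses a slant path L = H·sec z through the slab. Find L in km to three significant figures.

19.1 km

sec z = 1/cos 56.6° = 1.8166.
L = 10.5 × 1.8166 = 19.074 km.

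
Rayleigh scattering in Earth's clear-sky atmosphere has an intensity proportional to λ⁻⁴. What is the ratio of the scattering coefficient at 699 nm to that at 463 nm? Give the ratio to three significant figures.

0.192

Rayleigh scattering ∝ λ⁻⁴, so the ratio of coefficients is the inverse fourth power of the wavelength ratio.
σ(699)/σ(463) = (463/699)⁴ = (0.6624)⁴ = 0.1925.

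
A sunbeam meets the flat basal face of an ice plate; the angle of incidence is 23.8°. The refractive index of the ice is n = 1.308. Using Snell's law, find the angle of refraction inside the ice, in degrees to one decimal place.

Snell: sin θ_r = sin θ_i / n = sin 23.8° / 1.308 = 0.4035 / 1.308 = 0.3085.
θ_r = arcsin(0.3085) = 17.97°.

18.0°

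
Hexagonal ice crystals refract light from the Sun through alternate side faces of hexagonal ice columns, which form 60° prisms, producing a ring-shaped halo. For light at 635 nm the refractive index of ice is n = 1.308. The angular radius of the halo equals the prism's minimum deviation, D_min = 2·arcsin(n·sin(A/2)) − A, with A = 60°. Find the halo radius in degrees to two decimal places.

21.69°

n·sin(A/2) = 1.308 × sin 30° = 1.308 × 0.5000 = 0.6540.
D_min = 2·arcsin(0.6540) − 60° = 2 × 40.844° − 60° = 21.688°.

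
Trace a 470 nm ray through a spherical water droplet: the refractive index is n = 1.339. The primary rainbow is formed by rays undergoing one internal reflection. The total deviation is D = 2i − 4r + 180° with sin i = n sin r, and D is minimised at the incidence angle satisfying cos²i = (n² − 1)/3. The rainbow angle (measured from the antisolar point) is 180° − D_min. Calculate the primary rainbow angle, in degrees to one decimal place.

41.2°

cos²i = (1.79292 − 1)/3 = 0.26431; i = arccos(0.51411) = 59.062°.
sin r = sin 59.062°/1.339 = 0.64057; r = 39.834°.
D_min = 2·59.062° − 4·39.834° + 180° = 138.786°.
Rainbow angle = 180° − D_min = 41.214°.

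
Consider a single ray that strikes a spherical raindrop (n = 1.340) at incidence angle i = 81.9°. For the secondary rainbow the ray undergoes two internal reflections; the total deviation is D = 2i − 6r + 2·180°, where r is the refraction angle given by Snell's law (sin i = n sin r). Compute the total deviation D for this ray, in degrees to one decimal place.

sin r = sin 81.9° / 1.340 = 0.9900/1.340 = 0.7388; r = 47.63°.
D = 2·81.9° − 6·47.63° + 2·180° = 163.80° − 285.79° + 360° = 238.01°.

238.0°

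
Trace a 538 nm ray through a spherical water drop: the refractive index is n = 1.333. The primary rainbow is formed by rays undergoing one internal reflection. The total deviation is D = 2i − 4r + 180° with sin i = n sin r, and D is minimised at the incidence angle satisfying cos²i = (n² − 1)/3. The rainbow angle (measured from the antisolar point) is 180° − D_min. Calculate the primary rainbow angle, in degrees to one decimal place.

42.1°

cos²i = (1.77689 − 1)/3 = 0.25896; i = arccos(0.50888) = 59.410°.
sin r = sin 59.410°/1.333 = 0.64579; r = 40.225°.
D_min = 2·59.410° − 4·40.225° + 180° = 137.922°.
Rainbow angle = 180° − D_min = 42.078°.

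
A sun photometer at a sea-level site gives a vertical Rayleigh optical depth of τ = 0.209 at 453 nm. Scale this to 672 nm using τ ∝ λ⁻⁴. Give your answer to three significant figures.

τ(672 nm) = τ(453 nm) × (453/672)⁴ = 0.209 × (0.6741)⁴ = 0.209 × 0.2065 = 0.0432.

0.0432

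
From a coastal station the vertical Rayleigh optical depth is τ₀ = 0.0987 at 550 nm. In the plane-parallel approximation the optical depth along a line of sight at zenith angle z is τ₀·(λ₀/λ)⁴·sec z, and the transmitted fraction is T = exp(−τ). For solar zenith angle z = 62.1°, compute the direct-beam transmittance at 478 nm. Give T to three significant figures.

0.691

sec 62.1° = 2.1371.
τ = 0.0987 × (550/478)⁴ × 2.1371 = 0.0987 × 1.7528 × 2.1371 = 0.3697.
T = exp(−0.3697) = 0.6909.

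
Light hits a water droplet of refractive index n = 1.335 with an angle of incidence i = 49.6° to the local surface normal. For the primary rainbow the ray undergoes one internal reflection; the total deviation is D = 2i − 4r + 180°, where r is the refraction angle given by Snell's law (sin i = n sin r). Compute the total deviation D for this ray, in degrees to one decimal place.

140.1°

sin r = sin 49.6° / 1.335 = 0.7615/1.335 = 0.5704; r = 34.78°.
D = 2·49.6° − 4·34.78° + 180° = 99.20° − 139.12° + 180° = 140.08°.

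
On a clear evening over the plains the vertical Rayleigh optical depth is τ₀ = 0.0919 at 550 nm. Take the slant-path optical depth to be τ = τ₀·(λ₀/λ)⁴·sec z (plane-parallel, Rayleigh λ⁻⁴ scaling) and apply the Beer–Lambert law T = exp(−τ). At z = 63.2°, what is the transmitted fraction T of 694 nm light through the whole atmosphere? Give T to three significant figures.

sec 63.2° = 2.2179.
τ = 0.0919 × (550/694)⁴ × 2.2179 = 0.0919 × 0.3945 × 2.2179 = 0.0804.
T = exp(−0.0804) = 0.9227.

0.923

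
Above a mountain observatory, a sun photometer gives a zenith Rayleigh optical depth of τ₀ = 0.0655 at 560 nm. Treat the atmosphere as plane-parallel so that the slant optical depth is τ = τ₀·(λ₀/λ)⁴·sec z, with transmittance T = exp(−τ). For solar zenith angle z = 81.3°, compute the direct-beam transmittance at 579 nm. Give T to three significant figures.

0.685

sec 81.3° = 6.6111.
τ = 0.0655 × (560/579)⁴ × 6.6111 = 0.0655 × 0.8751 × 6.6111 = 0.3789.
T = exp(−0.3789) = 0.6846.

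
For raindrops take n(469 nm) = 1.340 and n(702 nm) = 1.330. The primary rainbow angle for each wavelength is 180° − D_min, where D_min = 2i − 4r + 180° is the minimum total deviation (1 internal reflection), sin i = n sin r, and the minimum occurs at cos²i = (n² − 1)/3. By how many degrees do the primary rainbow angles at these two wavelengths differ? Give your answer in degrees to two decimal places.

At 469 nm (n = 1.340): cos²i = 0.26520 → i = 59.004°, r = 39.770°, D_min = 138.929°, rainbow angle = 41.071°.
At 702 nm (n = 1.330): cos²i = 0.25630 → i = 59.585°, r = 40.422°, D_min = 137.484°, rainbow angle = 42.516°.
Angular width = |41.071° − 42.516°| = 1.445°.

1.45°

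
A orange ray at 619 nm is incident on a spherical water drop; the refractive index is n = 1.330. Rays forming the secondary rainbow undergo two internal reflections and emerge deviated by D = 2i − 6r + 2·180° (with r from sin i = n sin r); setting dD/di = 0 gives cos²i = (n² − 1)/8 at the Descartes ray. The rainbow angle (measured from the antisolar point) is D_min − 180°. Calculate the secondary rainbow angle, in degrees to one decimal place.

cos²i = (1.76890 − 1)/8 = 0.09611; i = arccos(0.31002) = 71.940°.
sin r = sin 71.940°/1.330 = 0.71483; r = 45.630°.
D_min = 2·71.940° − 6·45.630° + 360° = 230.101°.
Rainbow angle = D_min − 180° = 50.101°.

50.1°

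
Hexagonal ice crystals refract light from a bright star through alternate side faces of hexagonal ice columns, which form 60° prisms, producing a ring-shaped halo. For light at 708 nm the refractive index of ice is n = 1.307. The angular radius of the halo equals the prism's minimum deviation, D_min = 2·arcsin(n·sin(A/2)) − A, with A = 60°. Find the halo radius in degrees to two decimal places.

21.61°

n·sin(A/2) = 1.307 × sin 30° = 1.307 × 0.5000 = 0.6535.
D_min = 2·arcsin(0.6535) − 60° = 2 × 40.806° − 60° = 21.612°.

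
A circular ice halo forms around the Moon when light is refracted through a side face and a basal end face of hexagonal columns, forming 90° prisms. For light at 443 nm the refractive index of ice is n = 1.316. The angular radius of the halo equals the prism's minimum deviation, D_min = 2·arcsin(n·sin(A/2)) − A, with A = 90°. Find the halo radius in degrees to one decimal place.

47.0°

n·sin(A/2) = 1.316 × sin 45° = 1.316 × 0.7071 = 0.9306.
D_min = 2·arcsin(0.9306) − 90° = 2 × 68.521° − 90° = 47.042°.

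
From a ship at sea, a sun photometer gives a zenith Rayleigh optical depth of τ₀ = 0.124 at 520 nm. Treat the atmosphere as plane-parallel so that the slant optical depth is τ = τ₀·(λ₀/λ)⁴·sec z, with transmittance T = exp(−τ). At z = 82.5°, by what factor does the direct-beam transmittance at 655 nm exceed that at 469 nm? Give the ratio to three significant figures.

Airmass: sec 82.5° = 7.6613.
τ(655 nm) = 0.124 × (520/655)⁴ × 7.6613 = 0.124 × 0.3972 × 7.6613 = 0.3774.
τ(469 nm) = 0.124 × (520/469)⁴ × 7.6613 = 0.124 × 1.5112 × 7.6613 = 1.4356.
T(655)/T(469) = exp(τ_B − τ_A) = exp(1.0583) = 2.8814.

2.88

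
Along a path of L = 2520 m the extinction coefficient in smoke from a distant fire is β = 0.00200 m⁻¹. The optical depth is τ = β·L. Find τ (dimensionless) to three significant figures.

5.04

τ = β·L = 0.00200 × 2520 = 5.0400.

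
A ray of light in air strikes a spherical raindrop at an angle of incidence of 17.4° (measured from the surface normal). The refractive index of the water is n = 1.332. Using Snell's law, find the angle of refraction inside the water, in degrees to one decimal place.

Snell: sin θ_r = sin θ_i / n = sin 17.4° / 1.332 = 0.2990 / 1.332 = 0.2245.
θ_r = arcsin(0.2245) = 12.97°.

13.0°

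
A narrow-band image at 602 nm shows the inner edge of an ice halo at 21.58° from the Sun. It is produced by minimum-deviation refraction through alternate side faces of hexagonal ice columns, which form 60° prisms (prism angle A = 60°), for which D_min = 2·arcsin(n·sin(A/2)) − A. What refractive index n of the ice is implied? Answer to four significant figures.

Rearranging: n = sin((D_min + A)/2) / sin(A/2).
(D_min + A)/2 = (21.58° + 60°)/2 = 40.790°.
n = sin 40.790° / sin 30° = 0.6533 / 0.5000 = 1.3066.

1.307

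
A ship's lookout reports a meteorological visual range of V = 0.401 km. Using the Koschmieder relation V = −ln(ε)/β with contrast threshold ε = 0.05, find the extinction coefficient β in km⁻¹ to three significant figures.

β = −ln(0.05) / V = 2.996 / 0.401 = 7.4707 km⁻¹.

7.47 km⁻¹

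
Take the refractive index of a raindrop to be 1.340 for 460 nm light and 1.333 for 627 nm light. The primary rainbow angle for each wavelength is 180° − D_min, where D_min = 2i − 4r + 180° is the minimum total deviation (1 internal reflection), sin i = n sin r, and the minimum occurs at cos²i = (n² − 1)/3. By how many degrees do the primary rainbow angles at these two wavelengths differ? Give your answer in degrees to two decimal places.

At 460 nm (n = 1.340): cos²i = 0.26520 → i = 59.004°, r = 39.770°, D_min = 138.929°, rainbow angle = 41.071°.
At 627 nm (n = 1.333): cos²i = 0.25896 → i = 59.410°, r = 40.225°, D_min = 137.922°, rainbow angle = 42.078°.
Angular width = |41.071° − 42.078°| = 1.007°.

1.01°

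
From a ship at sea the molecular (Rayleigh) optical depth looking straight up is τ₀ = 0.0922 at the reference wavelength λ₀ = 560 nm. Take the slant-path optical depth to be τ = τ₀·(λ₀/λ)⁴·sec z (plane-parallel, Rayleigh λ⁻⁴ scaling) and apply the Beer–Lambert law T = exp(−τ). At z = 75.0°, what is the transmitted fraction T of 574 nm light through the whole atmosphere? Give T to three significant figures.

0.724

sec 75.0° = 3.8637.
τ = 0.0922 × (560/574)⁴ × 3.8637 = 0.0922 × 0.9060 × 3.8637 = 0.3227.
T = exp(−0.3227) = 0.7242.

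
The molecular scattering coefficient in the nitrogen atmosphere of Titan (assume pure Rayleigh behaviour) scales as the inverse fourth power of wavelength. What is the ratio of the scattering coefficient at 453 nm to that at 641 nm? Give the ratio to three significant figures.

Rayleigh scattering ∝ λ⁻⁴, so the ratio of coefficients is the inverse fourth power of the wavelength ratio.
σ(453)/σ(641) = (641/453)⁴ = (1.4150)⁴ = 4.009.

4.01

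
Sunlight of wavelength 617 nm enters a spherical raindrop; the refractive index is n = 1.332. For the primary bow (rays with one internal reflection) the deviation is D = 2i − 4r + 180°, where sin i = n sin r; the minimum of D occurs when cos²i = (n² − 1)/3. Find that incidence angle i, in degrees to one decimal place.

59.5°

cos²i = (1.332² − 1)/3 = (1.77422 − 1)/3 = 0.25807.
cos i = 0.50801, so i = 59.469°.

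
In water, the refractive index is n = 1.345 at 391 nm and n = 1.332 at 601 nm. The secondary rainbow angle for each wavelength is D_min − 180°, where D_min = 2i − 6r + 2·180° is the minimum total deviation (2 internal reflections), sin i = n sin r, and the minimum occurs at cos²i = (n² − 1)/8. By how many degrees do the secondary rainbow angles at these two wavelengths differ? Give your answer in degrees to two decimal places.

3.36°

At 391 nm (n = 1.345): cos²i = 0.10113 → i = 71.458°, r = 44.821°, D_min = 233.987°, rainbow angle = 53.987°.
At 601 nm (n = 1.332): cos²i = 0.09678 → i = 71.875°, r = 45.520°, D_min = 230.628°, rainbow angle = 50.628°.
Angular width = |53.987° − 50.628°| = 3.359°.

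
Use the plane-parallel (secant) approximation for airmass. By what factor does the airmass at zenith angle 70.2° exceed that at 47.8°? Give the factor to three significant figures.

1.98

X(70.2°)/X(47.8°) = sec 70.2° / sec 47.8° = cos 47.8° / cos 70.2° = 0.6717/0.3387 = 1.9830.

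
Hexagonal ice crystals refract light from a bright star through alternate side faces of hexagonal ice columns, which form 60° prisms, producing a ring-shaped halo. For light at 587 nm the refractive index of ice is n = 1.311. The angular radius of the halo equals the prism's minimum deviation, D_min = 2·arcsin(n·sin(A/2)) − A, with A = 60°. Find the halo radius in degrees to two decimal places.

21.92°

n·sin(A/2) = 1.311 × sin 30° = 1.311 × 0.5000 = 0.6555.
D_min = 2·arcsin(0.6555) − 60° = 2 × 40.958° − 60° = 21.915°.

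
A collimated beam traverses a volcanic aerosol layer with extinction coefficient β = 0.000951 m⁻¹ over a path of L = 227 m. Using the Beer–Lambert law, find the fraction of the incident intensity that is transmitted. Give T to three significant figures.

0.806

τ = β·L = 0.000951 × 227 = 0.2159.
T = exp(−0.2159) = 0.8058.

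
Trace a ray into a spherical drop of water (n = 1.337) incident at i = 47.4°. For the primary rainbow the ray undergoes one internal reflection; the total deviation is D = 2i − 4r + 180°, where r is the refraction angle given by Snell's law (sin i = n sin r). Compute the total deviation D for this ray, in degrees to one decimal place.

sin r = sin 47.4° / 1.337 = 0.7361/1.337 = 0.5506; r = 33.41°.
D = 2·47.4° − 4·33.41° + 180° = 94.80° − 133.62° + 180° = 141.18°.

141.2°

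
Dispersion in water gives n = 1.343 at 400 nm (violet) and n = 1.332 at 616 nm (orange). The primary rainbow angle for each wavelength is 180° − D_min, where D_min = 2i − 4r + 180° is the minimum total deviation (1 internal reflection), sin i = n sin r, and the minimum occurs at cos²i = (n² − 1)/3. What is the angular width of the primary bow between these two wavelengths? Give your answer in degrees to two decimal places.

At 400 nm (n = 1.343): cos²i = 0.26788 → i = 58.830°, r = 39.577°, D_min = 139.354°, rainbow angle = 40.646°.
At 616 nm (n = 1.332): cos²i = 0.25807 → i = 59.469°, r = 40.290°, D_min = 137.776°, rainbow angle = 42.224°.
Angular width = |40.646° − 42.224°| = 1.578°.

1.58°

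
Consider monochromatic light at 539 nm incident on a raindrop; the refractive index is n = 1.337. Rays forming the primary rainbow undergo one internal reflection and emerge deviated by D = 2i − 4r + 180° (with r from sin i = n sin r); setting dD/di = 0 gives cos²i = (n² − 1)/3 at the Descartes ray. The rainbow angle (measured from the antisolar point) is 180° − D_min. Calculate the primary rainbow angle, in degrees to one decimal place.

41.5°

cos²i = (1.78757 − 1)/3 = 0.26252; i = arccos(0.51237) = 59.178°.
sin r = sin 59.178°/1.337 = 0.64231; r = 39.964°.
D_min = 2·59.178° − 4·39.964° + 180° = 138.500°.
Rainbow angle = 180° − D_min = 41.500°.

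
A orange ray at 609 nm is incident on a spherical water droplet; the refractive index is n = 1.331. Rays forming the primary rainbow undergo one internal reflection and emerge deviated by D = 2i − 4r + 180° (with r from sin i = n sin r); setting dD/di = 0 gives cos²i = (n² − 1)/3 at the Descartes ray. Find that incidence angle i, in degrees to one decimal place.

cos²i = (1.331² − 1)/3 = (1.77156 − 1)/3 = 0.25719.
cos i = 0.50714, so i = 59.527°.

59.5°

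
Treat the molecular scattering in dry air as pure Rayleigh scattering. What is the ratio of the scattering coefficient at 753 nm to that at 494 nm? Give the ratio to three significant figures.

0.185

Rayleigh scattering ∝ λ⁻⁴, so the ratio of coefficients is the inverse fourth power of the wavelength ratio.
σ(753)/σ(494) = (494/753)⁴ = (0.6560)⁴ = 0.1852.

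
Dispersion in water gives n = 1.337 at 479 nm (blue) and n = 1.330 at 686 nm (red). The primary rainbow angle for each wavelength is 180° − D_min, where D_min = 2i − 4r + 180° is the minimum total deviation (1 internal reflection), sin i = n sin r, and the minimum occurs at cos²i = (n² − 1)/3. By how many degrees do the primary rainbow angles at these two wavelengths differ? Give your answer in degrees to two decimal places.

1.02°

At 479 nm (n = 1.337): cos²i = 0.26252 → i = 59.178°, r = 39.964°, D_min = 138.500°, rainbow angle = 41.500°.
At 686 nm (n = 1.330): cos²i = 0.25630 → i = 59.585°, r = 40.422°, D_min = 137.484°, rainbow angle = 42.516°.
Angular width = |41.500° − 42.516°| = 1.016°.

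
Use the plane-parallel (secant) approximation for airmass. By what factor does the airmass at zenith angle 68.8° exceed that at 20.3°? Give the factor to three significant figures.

2.59

X(68.8°)/X(20.3°) = sec 68.8° / sec 20.3° = cos 20.3° / cos 68.8° = 0.9379/0.3616 = 2.5935.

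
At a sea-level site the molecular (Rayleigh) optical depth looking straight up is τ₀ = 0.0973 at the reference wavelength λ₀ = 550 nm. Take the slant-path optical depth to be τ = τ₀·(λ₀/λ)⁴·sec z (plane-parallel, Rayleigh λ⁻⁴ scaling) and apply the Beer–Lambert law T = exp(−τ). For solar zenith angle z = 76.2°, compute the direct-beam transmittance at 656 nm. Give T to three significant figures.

sec 76.2° = 4.1923.
τ = 0.0973 × (550/656)⁴ × 4.1923 = 0.0973 × 0.4941 × 4.1923 = 0.2016.
T = exp(−0.2016) = 0.8175.

0.817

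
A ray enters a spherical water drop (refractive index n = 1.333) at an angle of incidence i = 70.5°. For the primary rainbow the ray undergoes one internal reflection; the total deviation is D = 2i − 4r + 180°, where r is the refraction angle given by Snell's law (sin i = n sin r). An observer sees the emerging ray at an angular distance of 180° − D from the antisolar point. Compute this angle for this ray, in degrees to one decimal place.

sin r = sin 70.5° / 1.333 = 0.9426/1.333 = 0.7072; r = 45.00°.
D = 2·70.5° − 4·45.00° + 180° = 141.00° − 180.02° + 180° = 140.98°.
Angle from antisolar point = 180° − D = 39.02°.

39.0°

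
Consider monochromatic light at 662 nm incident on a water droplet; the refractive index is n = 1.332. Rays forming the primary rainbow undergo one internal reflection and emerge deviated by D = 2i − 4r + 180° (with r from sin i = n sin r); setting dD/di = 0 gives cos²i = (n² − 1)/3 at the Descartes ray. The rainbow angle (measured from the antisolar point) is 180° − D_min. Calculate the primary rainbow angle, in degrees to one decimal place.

cos²i = (1.77422 − 1)/3 = 0.25807; i = arccos(0.50801) = 59.469°.
sin r = sin 59.469°/1.332 = 0.64666; r = 40.290°.
D_min = 2·59.469° − 4·40.290° + 180° = 137.776°.
Rainbow angle = 180° − D_min = 42.224°.

42.2°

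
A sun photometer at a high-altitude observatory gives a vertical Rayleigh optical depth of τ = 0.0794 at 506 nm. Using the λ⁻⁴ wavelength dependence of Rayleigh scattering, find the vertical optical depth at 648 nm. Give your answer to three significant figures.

0.0295

τ(648 nm) = τ(506 nm) × (506/648)⁴ = 0.0794 × (0.7809)⁴ = 0.0794 × 0.3718 = 0.0295.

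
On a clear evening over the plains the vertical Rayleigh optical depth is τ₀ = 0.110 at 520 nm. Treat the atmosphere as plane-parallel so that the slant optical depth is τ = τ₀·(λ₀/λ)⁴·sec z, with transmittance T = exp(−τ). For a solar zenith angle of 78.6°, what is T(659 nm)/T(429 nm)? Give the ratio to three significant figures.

Airmass: sec 78.6° = 5.0593.
τ(659 nm) = 0.110 × (520/659)⁴ × 5.0593 = 0.110 × 0.3877 × 5.0593 = 0.2158.
τ(429 nm) = 0.110 × (520/429)⁴ × 5.0593 = 0.110 × 2.1587 × 5.0593 = 1.2013.
T(659)/T(429) = exp(τ_B − τ_A) = exp(0.9856) = 2.6794.

2.68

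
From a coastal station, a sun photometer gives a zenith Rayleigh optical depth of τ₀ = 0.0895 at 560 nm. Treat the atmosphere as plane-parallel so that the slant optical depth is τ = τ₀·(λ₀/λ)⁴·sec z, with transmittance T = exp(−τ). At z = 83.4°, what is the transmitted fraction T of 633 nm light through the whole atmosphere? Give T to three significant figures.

0.621

sec 83.4° = 8.7004.
τ = 0.0895 × (560/633)⁴ × 8.7004 = 0.0895 × 0.6125 × 8.7004 = 0.4770.
T = exp(−0.4770) = 0.6207.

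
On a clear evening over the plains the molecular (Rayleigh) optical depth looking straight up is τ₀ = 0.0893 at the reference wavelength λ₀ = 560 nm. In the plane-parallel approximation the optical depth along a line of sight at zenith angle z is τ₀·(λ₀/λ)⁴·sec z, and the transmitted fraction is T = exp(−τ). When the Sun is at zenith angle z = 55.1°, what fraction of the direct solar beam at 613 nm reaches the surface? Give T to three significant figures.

0.897

sec 55.1° = 1.7478.
τ = 0.0893 × (560/613)⁴ × 1.7478 = 0.0893 × 0.6965 × 1.7478 = 0.1087.
T = exp(−0.1087) = 0.8970.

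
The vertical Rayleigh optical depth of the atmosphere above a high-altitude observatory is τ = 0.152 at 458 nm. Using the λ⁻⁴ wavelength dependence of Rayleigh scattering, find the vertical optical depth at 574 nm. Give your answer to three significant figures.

0.0616

τ(574 nm) = τ(458 nm) × (458/574)⁴ = 0.152 × (0.7979)⁴ = 0.152 × 0.4053 = 0.0616.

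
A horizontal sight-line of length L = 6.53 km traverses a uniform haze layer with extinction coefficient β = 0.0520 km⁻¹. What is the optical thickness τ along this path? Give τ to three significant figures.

0.340

τ = β·L = 0.0520 × 6.53 = 0.3396.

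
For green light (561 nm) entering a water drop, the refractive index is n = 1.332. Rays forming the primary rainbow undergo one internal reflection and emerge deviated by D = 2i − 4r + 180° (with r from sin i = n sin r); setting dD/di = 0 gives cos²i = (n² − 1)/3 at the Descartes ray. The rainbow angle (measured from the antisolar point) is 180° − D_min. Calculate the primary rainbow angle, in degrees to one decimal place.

cos²i = (1.77422 − 1)/3 = 0.25807; i = arccos(0.50801) = 59.469°.
sin r = sin 59.469°/1.332 = 0.64666; r = 40.290°.
D_min = 2·59.469° − 4·40.290° + 180° = 137.776°.
Rainbow angle = 180° − D_min = 42.224°.

42.2°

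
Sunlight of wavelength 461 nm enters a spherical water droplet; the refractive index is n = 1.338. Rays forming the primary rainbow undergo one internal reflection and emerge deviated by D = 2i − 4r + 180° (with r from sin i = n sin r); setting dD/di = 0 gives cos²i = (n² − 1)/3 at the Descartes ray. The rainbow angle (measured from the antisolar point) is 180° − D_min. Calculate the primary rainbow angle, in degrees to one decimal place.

41.4°

cos²i = (1.79024 − 1)/3 = 0.26341; i = arccos(0.51324) = 59.120°.
sin r = sin 59.120°/1.338 = 0.64144; r = 39.899°.
D_min = 2·59.120° − 4·39.899° + 180° = 138.643°.
Rainbow angle = 180° − D_min = 41.357°.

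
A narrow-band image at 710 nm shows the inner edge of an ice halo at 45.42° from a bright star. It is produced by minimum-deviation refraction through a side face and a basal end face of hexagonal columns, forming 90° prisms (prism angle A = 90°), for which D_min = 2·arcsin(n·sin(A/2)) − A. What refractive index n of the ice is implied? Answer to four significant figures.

Rearranging: n = sin((D_min + A)/2) / sin(A/2).
(D_min + A)/2 = (45.42° + 90°)/2 = 67.710°.
n = sin 67.710° / sin 45° = 0.9253 / 0.7071 = 1.3085.

1.309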